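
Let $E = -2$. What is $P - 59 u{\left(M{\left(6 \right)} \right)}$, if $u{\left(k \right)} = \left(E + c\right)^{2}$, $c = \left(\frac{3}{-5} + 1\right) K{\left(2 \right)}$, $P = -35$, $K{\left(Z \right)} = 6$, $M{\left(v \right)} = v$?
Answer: $- \frac{1111}{25} \approx -44.44$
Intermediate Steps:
$c = \frac{12}{5}$ ($c = \left(\frac{3}{-5} + 1\right) 6 = \left(3 \left(- \frac{1}{5}\right) + 1\right) 6 = \left(- \frac{3}{5} + 1\right) 6 = \frac{2}{5} \cdot 6 = \frac{12}{5} \approx 2.4$)
$u{\left(k \right)} = \frac{4}{25}$ ($u{\left(k \right)} = \left(-2 + \frac{12}{5}\right)^{2} = \left(\frac{2}{5}\right)^{2} = \frac{4}{25}$)
$P - 59 u{\left(M{\left(6 \right)} \right)} = -35 - \frac{236}{25} = - \frac{1111}{25}$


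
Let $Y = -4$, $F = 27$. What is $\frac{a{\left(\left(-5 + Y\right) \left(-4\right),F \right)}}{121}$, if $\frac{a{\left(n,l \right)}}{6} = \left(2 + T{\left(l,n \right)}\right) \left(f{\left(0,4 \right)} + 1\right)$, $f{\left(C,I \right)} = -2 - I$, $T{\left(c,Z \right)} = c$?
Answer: $- \frac{870}{121} \approx -7.1901$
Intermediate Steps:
$a{\left(n,l \right)} = -60 - 30 l$ ($a{\left(n,l \right)} = 6 \left(2 + l\right) \left(\left(-2 - 4\right) + 1\right) = 6 \left(2 + l\right) \left(-6 + 1\right) = 6 \left(2 + l\right) \left(-5\right) = 6 \left(-10 - 5 l\right) = -60 - 30 l$)
$\frac{a{\left(\left(-5 + Y\right) \left(-4\right),F \right)}}{121} = \frac{-60 - 810}{121} = \left(-60 - 810\right) \frac{1}{121} = \left(-870\right) \frac{1}{121} = - \frac{870}{121}$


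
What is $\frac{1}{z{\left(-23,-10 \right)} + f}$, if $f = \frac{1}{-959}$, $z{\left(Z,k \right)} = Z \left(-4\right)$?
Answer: $\frac{959}{88227} \approx 0.01087$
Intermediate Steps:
$z{\left(Z,k \right)} = - 4 Z$
$f = - \frac{1}{959} \approx -0.0010428$
$\frac{1}{z{\left(-23,-10 \right)} + f} = \frac{1}{\left(-4\right) \left(-23\right) - \frac{1}{959}} = \frac{1}{92 - \frac{1}{959}} = \frac{1}{\frac{88227}{959}} = \frac{959}{88227}$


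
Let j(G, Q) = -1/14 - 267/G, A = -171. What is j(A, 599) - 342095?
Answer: -272990621/798 ≈ -3.4209e+5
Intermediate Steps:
j(G, Q) = -1/14 - 267/G (j(G, Q) = -1*1/14 - 267/G = -1/14 - 267/G)
j(A, 599) - 342095 = (1/14)*(-3738 - 1*(-171))/(-171) - 342095 = (1/14)*(-1/171)*(-3738 + 171) - 342095 = (1/14)*(-1/171)*(-3567) - 342095 = 1189/798 - 342095 = -272990621/798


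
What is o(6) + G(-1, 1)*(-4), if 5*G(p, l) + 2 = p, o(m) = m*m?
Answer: 192/5 ≈ 38.400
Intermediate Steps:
o(m) = m**2
G(p, l) = -2/5 + p/5
o(6) + G(-1, 1)*(-4) = 6**2 + (-2/5 + (1/5)*(-1))*(-4) = 36 + (-2/5 - 1/5)*(-4) = 36 - 3/5*(-4) = 36 + 12/5 = 192/5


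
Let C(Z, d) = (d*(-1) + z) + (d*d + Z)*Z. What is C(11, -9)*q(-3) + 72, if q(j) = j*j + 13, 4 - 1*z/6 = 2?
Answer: 22798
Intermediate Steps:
z = 12 (z = 24 - 6*2 = 24 - 12 = 12)
q(j) = 13 + j² (q(j) = j² + 13 = 13 + j²)
C(Z, d) = 12 - d + Z*(Z + d²) (C(Z, d) = (d*(-1) + 12) + (d*d + Z)*Z = (-d + 12) + (d² + Z)*Z = (12 - d) + (Z + d²)*Z = (12 - d) + Z*(Z + d²) = 12 - d + Z*(Z + d²))
C(11, -9)*q(-3) + 72 = (12 + 11² - 1*(-9) + 11*(-9)²)*(13 + (-3)²) + 72 = (12 + 121 + 9 + 11*81)*(13 + 9) + 72 = (12 + 121 + 9 + 891)*22 + 72 = 1033*22 + 72 = 22726 + 72 = 22798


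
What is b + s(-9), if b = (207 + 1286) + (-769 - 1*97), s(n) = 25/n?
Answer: 5618/9 ≈ 624.22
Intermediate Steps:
b = 627 (b = 1493 + (-769 - 97) = 1493 - 866 = 627)
b + s(-9) = 627 + 25/(-9) = 627 + 25*(-⅑) = 627 - 25/9 = 5618/9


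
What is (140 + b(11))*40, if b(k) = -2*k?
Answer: 4720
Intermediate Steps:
(140 + b(11))*40 = (140 - 2*11)*40 = (140 - 22)*40 = 118*40 = 4720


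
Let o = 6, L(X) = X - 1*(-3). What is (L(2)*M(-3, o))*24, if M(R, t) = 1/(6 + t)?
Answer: 10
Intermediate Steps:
L(X) = 3 + X (L(X) = X + 3 = 3 + X)
(L(2)*M(-3, o))*24 = ((3 + 2)/(6 + 6))*24 = (5/12)*24 = 10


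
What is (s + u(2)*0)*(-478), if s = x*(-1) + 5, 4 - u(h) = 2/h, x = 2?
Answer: -1434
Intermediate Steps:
u(h) = 4 - 2/h
s = 3 (s = 2*(-1) + 5 = -2 + 5 = 3)
(s + u(2)*0)*(-478) = (3 + (4 - 2/2)*0)*(-478) = (3 + (4 - 2*½)*0)*(-478) = (3 + (4 - 1)*0)*(-478) = (3 + 3*0)*(-478) = (3 + 0)*(-478) = 3*(-478) = -1434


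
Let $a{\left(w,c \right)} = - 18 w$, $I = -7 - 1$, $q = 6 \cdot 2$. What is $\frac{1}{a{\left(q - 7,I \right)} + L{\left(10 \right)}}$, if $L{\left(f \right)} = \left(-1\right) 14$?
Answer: $- \frac{1}{104} \approx -0.0096154$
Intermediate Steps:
$q = 12$
$I = -8$ ($I = -7 - 1 = -8$)
$L{\left(f \right)} = -14$
$\frac{1}{a{\left(q - 7,I \right)} + L{\left(10 \right)}} = \frac{1}{- 18 \left(12 - 7\right) - 14} = \frac{1}{\left(-18\right) 5 - 14} = \frac{1}{-90 - 14} = \frac{1}{-104} = - \frac{1}{104}$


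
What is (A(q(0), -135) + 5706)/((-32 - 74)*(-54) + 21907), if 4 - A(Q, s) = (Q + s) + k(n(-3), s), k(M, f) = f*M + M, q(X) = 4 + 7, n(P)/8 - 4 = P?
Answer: 6906/27631 ≈ 0.24994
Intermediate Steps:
n(P) = 32 + 8*P
q(X) = 11
k(M, f) = M + M*f (k(M, f) = M*f + M = M + M*f)
A(Q, s) = -4 - Q - 9*s (A(Q, s) = 4 - ((Q + s) + (32 + 8*(-3))*(1 + s)) = 4 - ((Q + s) + (32 - 24)*(1 + s)) = 4 - ((Q + s) + 8*(1 + s)) = 4 - ((Q + s) + (8 + 8*s)) = 4 - (8 + Q + 9*s) = 4 + (-8 - Q - 9*s) = -4 - Q - 9*s)
(A(q(0), -135) + 5706)/((-32 - 74)*(-54) + 21907) = ((-4 - 1*11 - 9*(-135)) + 5706)/((-32 - 74)*(-54) + 21907) = ((-4 - 11 + 1215) + 5706)/(-106*(-54) + 21907) = (1200 + 5706)/(5724 + 21907) = 6906/27631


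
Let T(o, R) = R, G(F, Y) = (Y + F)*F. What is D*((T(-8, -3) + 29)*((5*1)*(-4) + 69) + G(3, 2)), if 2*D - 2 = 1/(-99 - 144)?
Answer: 625165/486 ≈ 1286.3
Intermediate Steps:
G(F, Y) = F*(F + Y) (G(F, Y) = (F + Y)*F = F*(F + Y))
D = 485/486 (D = 1 + 1/(2*(-99 - 144)) = 1 + (½)/(-243) = 1 + (½)*(-1/243) = 1 - 1/486 = 485/486 ≈ 0.99794)
D*((T(-8, -3) + 29)*((5*1)*(-4) + 69) + G(3, 2)) = 485*((-3 + 29)*((5*1)*(-4) + 69) + 3*(3 + 2))/486 = 485*(26*(5*(-4) + 69) + 3*5)/486 = 485*(26*(-20 + 69) + 15)/486 = 485*(26*49 + 15)/486 = 485*(1274 + 15)/486 = (485/486)*1289 = 625165/486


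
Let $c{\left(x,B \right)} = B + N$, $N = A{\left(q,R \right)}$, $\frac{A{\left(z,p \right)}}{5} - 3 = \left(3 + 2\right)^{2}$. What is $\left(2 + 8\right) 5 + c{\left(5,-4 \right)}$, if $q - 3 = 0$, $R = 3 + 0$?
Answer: $186$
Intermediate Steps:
$R = 3$
$q = 3$ ($q = 3 + 0 = 3$)
$A{\left(z,p \right)} = 140$ ($A{\left(z,p \right)} = 15 + 5 \left(3 + 2\right)^{2} = 15 + 5 \cdot 5^{2} = 15 + 5 \cdot 25 = 15 + 125 = 140$)
$N = 140$
$c{\left(x,B \right)} = 140 + B$ ($c{\left(x,B \right)} = B + 140 = 140 + B$)
$\left(2 + 8\right) 5 + c{\left(5,-4 \right)} = \left(2 + 8\right) 5 + \left(140 - 4\right) = 10 \cdot 5 + 136 = 50 + 136 = 186$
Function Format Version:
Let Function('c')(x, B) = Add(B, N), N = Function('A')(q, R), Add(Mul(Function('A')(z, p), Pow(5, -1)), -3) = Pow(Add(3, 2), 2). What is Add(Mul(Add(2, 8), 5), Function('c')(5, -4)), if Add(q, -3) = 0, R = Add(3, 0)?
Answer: 186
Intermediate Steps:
R = 3
q = 3 (q = Add(3, 0) = 3)
Function('A')(z, p) = 140 (Function('A')(z, p) = Add(15, Mul(5, Pow(Add(3, 2), 2))) = Add(15, Mul(5, Pow(5, 2))) = Add(15, Mul(5, 25)) = Add(15, 125) = 140)
N = 140
Function('c')(x, B) = Add(140, B) (Function('c')(x, B) = Add(B, 140) = Add(140, B))
Add(Mul(Add(2, 8), 5), Function('c')(5, -4)) = Add(Mul(Add(2, 8), 5), Add(140, -4)) = Add(Mul(10, 5), 136) = Add(50, 136) = 186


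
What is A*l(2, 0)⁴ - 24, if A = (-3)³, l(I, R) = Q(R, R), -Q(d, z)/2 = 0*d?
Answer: -24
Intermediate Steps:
Q(d, z) = 0 (Q(d, z) = -0*d = -2*0 = 0)
l(I, R) = 0
A = -27
A*l(2, 0)⁴ - 24 = -27*0⁴ - 24 = -27*0 - 24 = 0 - 24 = -24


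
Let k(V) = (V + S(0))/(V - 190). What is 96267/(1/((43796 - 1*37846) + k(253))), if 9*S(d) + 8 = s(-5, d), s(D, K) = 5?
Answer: 36110008412/63 ≈ 5.7317e+8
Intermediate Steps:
S(d) = -⅓ (S(d) = -8/9 + (⅑)*5 = -8/9 + 5/9 = -⅓)
k(V) = (-⅓ + V)/(-190 + V) (k(V) = (V - ⅓)/(V - 190) = (-⅓ + V)/(-190 + V))
96267/(1/((43796 - 1*37846) + k(253))) = 96267/(1/((43796 - 1*37846) + (-⅓ + 253)/(-190 + 253))) = 96267/(1/((43796 - 37846) + (758/3)/63)) = 96267/(1/(5950 + (1/63)*(758/3))) = 96267/(1/(5950 + 758/189)) = 96267/(1/(1125308/189)) = 96267/(189/1125308) = 96267*(1125308/189) = 36110008412/63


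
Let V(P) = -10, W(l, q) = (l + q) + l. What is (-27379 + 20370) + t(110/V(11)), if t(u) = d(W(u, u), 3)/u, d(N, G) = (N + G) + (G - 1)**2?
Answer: -77073/11 ≈ -7006.6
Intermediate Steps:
W(l, q) = q + 2*l
d(N, G) = G + N + (-1 + G)**2 (d(N, G) = (G + N) + (-1 + G)**2 = G + N + (-1 + G)**2)
t(u) = (7 + 3*u)/u (t(u) = (3 + (u + 2*u) + (-1 + 3)**2)/u = (3 + 3*u + 2**2)/u = (3 + 3*u + 4)/u = (7 + 3*u)/u)
(-27379 + 20370) + t(110/V(11)) = (-27379 + 20370) + (3 + 7/((110/(-10)))) = -7009 + (3 + 7/((110*(-1/10)))) = -7009 + (3 + 7/(-11)) = -7009 + (3 + 7*(-1/11)) = -7009 + (3 - 7/11) = -7009 + 26/11 = -77073/11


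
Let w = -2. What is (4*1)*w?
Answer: -8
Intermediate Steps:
(4*1)*w = (4*1)*(-2) = 4*(-2) = -8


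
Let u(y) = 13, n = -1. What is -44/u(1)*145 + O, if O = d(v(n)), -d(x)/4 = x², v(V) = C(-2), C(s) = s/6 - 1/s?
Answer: -57433/117 ≈ -490.88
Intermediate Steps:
C(s) = -1/s + s/6 (C(s) = s*(⅙) - 1/s = s/6 - 1/s = -1/s + s/6)
v(V) = ⅙ (v(V) = -1/(-2) + (⅙)*(-2) = -1*(-½) - ⅓ = ½ - ⅓ = ⅙)
d(x) = -4*x²
O = -⅑ (O = -4*(⅙)² = -4*1/36 = -⅑ ≈ -0.11111)
-44/u(1)*145 + O = -44/13*145 - ⅑ = -6380/13 - ⅑ = -57433/117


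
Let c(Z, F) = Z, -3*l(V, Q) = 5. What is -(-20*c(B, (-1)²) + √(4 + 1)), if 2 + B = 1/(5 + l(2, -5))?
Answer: -34 - √5 ≈ -36.236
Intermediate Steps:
l(V, Q) = -5/3 (l(V, Q) = -⅓*5 = -5/3)
B = -17/10 (B = -2 + 1/(5 - 5/3) = -2 + 1/(10/3) = -2 + 3/10 = -17/10 ≈ -1.7000)
-(-20*c(B, (-1)²) + √(4 + 1)) = -(-20*(-17/10) + √(4 + 1)) = -(34 + √5) = -34 - √5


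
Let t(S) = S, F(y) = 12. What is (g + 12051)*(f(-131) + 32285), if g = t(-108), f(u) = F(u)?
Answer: 385723071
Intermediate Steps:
f(u) = 12
g = -108
(g + 12051)*(f(-131) + 32285) = (-108 + 12051)*(12 + 32285) = 11943*32297 = 385723071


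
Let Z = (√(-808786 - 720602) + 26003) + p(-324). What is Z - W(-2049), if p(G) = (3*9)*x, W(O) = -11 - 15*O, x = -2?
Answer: -4775 + 714*I*√3 ≈ -4775.0 + 1236.7*I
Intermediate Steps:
p(G) = -54 (p(G) = (3*9)*(-2) = 27*(-2) = -54)
Z = 25949 + 714*I*√3 (Z = (√(-808786 - 720602) + 26003) - 54 = (√(-1529388) + 26003) - 54 = (714*I*√3 + 26003) - 54 = (26003 + 714*I*√3) - 54 = 25949 + 714*I*√3 ≈ 25949.0 + 1236.7*I)
Z - W(-2049) = (25949 + 714*I*√3) - (-11 - 15*(-2049)) = (25949 + 714*I*√3) - (-11 + 30735) = (25949 + 714*I*√3) - 1*30724 = (25949 + 714*I*√3) - 30724 = -4775 + 714*I*√3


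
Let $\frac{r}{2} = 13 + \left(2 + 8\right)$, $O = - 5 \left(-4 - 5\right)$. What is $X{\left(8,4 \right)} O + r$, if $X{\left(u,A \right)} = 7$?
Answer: $361$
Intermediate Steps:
$O = 45$ ($O = \left(-5\right) \left(-9\right) = 45$)
$r = 46$ ($r = 2 \left(13 + \left(2 + 8\right)\right) = 2 \left(13 + 10\right) = 2 \cdot 23 = 46$)
$X{\left(8,4 \right)} O + r = 7 \cdot 45 + 46 = 315 + 46 = 361$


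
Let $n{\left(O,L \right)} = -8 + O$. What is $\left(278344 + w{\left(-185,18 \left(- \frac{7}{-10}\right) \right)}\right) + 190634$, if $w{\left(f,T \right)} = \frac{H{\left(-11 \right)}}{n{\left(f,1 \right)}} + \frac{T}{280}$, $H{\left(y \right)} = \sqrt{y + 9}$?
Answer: $\frac{93795609}{200} - \frac{i \sqrt{2}}{193} \approx 4.6898 \cdot 10^{5} - 0.0073275 i$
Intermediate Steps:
$H{\left(y \right)} = \sqrt{9 + y}$
$w{\left(f,T \right)} = \frac{T}{280} + \frac{i \sqrt{2}}{-8 + f}$ ($w{\left(f,T \right)} = \frac{\sqrt{9 - 11}}{-8 + f} + \frac{T}{280} = \frac{\sqrt{-2}}{-8 + f} + T \frac{1}{280} = \frac{i \sqrt{2}}{-8 + f} + \frac{T}{280} = \frac{T}{280} + \frac{i \sqrt{2}}{-8 + f}$)
$\left(278344 + w{\left(-185,18 \left(- \frac{7}{-10}\right) \right)}\right) + 190634 = \left(278344 + \frac{i \sqrt{2} + \frac{18 \left(- \frac{7}{-10}\right) \left(-8 - 185\right)}{280}}{-8 - 185}\right) + 190634 = \left(278344 + \frac{i \sqrt{2} + \frac{1}{280} \cdot 18 \left(\left(-7\right) \left(- \frac{1}{10}\right)\right) \left(-193\right)}{-193}\right) + 190634 = \left(278344 - \frac{i \sqrt{2} + \frac{1}{280} \cdot 18 \cdot \frac{7}{10} \left(-193\right)}{193}\right) + 190634 = \left(278344 - \frac{i \sqrt{2} + \frac{1}{280} \cdot \frac{63}{5} \left(-193\right)}{193}\right) + 190634 = \left(278344 - \frac{i \sqrt{2} - \frac{1737}{200}}{193}\right) + 190634 = \left(278344 - \frac{- \frac{1737}{200} + i \sqrt{2}}{193}\right) + 190634 = \left(278344 + \left(\frac{9}{200} - \frac{i \sqrt{2}}{193}\right)\right) + 190634 = \left(\frac{55668809}{200} - \frac{i \sqrt{2}}{193}\right) + 190634 = \frac{93795609}{200} - \frac{i \sqrt{2}}{193}$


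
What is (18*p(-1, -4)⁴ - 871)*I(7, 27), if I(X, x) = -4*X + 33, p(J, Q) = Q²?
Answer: 5893885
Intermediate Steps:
I(X, x) = 33 - 4*X
(18*p(-1, -4)⁴ - 871)*I(7, 27) = (18*((-4)²)⁴ - 871)*(33 - 4*7) = (18*16⁴ - 871)*(33 - 28) = (18*65536 - 871)*5 = (1179648 - 871)*5 = 1178777*5 = 5893885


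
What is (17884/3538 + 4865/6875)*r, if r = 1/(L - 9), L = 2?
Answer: -14016487/17026625 ≈ -0.82321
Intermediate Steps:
r = -1/7 (r = 1/(2 - 9) = 1/(-7) = -1/7 ≈ -0.14286)
(17884/3538 + 4865/6875)*r = (17884/3538 + 4865/6875)*(-1/7) = (17884*(1/3538) + 4865*(1/6875))*(-1/7) = (8942/1769 + 973/1375)*(-1/7) = (14016487/2432375)*(-1/7) = -14016487/17026625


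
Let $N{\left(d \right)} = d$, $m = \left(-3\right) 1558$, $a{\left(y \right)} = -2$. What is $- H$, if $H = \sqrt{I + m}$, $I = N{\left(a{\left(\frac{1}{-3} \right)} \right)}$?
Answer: $- 2 i \sqrt{1169} \approx - 68.381 i$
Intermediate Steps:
$m = -4674$
$I = -2$
$H = 2 i \sqrt{1169}$ ($H = \sqrt{-2 - 4674} = \sqrt{-4676} = 2 i \sqrt{1169} \approx 68.381 i$)
$- H = - 2 i \sqrt{1169}$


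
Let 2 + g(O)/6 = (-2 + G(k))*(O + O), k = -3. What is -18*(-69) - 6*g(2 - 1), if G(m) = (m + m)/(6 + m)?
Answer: 1602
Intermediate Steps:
G(m) = 2*m/(6 + m) (G(m) = (2*m)/(6 + m) = 2*m/(6 + m))
g(O) = -12 - 48*O (g(O) = -12 + 6*((-2 + 2*(-3)/(6 - 3))*(O + O)) = -12 + 6*((-2 + 2*(-3)/3)*(2*O)) = -12 + 6*((-2 + 2*(-3)*(⅓))*(2*O)) = -12 + 6*((-2 - 2)*(2*O)) = -12 + 6*(-8*O) = -12 - 48*O)
-18*(-69) - 6*g(2 - 1) = -18*(-69) - 6*(-12 - 48*(2 - 1)) = 1242 - 6*(-12 - 48*1) = 1242 - 6*(-12 - 48) = 1242 - 6*(-60) = 1242 + 360 = 1602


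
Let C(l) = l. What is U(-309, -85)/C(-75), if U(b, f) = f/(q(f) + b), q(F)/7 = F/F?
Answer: -17/4530 ≈ -0.0037528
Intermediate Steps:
q(F) = 7 (q(F) = 7*(F/F) = 7*1 = 7)
U(b, f) = f/(7 + b)
U(-309, -85)/C(-75) = -85/(7 - 309)/(-75) = -85/(-302)*(-1/75) = -85*(-1/302)*(-1/75) = (85/302)*(-1/75) = -17/4530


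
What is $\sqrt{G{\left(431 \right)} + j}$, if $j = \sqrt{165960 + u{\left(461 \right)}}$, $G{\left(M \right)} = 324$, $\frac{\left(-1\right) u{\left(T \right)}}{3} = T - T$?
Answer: $\sqrt{324 + 6 \sqrt{4610}} \approx 27.044$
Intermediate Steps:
$u{\left(T \right)} = 0$ ($u{\left(T \right)} = - 3 \left(T - T\right) = \left(-3\right) 0 = 0$)
$j = 6 \sqrt{4610}$ ($j = \sqrt{165960 + 0} = \sqrt{165960} = 6 \sqrt{4610} \approx 407.38$)
$\sqrt{G{\left(431 \right)} + j} = \sqrt{324 + 6 \sqrt{4610}}$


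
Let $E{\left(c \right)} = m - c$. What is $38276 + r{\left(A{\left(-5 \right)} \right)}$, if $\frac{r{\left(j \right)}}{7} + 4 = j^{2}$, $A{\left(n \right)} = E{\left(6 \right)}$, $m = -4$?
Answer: $38948$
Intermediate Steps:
$E{\left(c \right)} = -4 - c$
$A{\left(n \right)} = -10$ ($A{\left(n \right)} = -4 - 6 = -10$)
$r{\left(j \right)} = -28 + 7 j^{2}$
$38276 + r{\left(A{\left(-5 \right)} \right)} = 38276 - \left(28 - 7 \left(-10\right)^{2}\right) = 38276 + \left(-28 + 7 \cdot 100\right) = 38276 + \left(-28 + 700\right) = 38276 + 672 = 38948$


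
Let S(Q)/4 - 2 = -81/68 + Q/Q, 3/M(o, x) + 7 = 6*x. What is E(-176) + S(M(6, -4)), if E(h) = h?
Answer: -2869/17 ≈ -168.76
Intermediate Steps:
M(o, x) = 3/(-7 + 6*x)
S(Q) = 123/17 (S(Q) = 8 + 4*(-81/68 + Q/Q) = 8 + 4*(-81*1/68 + 1) = 8 + 4*(-81/68 + 1) = 8 + 4*(-13/68) = 8 - 13/17 = 123/17)
E(-176) + S(M(6, -4)) = -176 + 123/17 = -2869/17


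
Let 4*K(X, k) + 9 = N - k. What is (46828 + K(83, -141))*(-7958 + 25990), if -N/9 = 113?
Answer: 840412916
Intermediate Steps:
N = -1017 (N = -9*113 = -1017)
K(X, k) = -513/2 - k/4 (K(X, k) = -9/4 + (-1017 - k)/4 = -9/4 + (-1017/4 - k/4) = -513/2 - k/4)
(46828 + K(83, -141))*(-7958 + 25990) = (46828 + (-513/2 - ¼*(-141)))*(-7958 + 25990) = (46828 + (-513/2 + 141/4))*18032 = (46828 - 885/4)*18032 = (186427/4)*18032 = 840412916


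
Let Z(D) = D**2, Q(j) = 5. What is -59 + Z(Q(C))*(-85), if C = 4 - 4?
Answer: -2184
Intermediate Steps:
C = 0
-59 + Z(Q(C))*(-85) = -59 + 5**2*(-85) = -59 + 25*(-85) = -59 - 2125 = -2184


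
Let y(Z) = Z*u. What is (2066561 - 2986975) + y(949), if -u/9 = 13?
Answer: -1031447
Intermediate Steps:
u = -117 (u = -9*13 = -117)
y(Z) = -117*Z (y(Z) = Z*(-117) = -117*Z)
(2066561 - 2986975) + y(949) = (2066561 - 2986975) - 117*949 = -920414 - 111033 = -1031447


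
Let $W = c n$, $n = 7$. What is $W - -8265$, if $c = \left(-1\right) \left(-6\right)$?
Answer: $8307$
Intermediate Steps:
$c = 6$
$W = 42$ ($W = 6 \cdot 7 = 42$)
$W - -8265 = 42 - -8265 = 42 + 8265 = 8307$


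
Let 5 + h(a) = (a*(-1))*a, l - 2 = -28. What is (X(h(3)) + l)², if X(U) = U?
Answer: 1600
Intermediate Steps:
l = -26 (l = 2 - 28 = -26)
h(a) = -5 - a² (h(a) = -5 + (a*(-1))*a = -5 + (-a)*a = -5 - a²)
(X(h(3)) + l)² = ((-5 - 1*3²) - 26)² = ((-5 - 1*9) - 26)² = ((-5 - 9) - 26)² = (-14 - 26)² = (-40)² = 1600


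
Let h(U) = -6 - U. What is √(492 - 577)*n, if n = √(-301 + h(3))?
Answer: -5*√1054 ≈ -162.33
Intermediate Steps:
n = I*√310 (n = √(-301 + (-6 - 1*3)) = √(-301 + (-6 - 3)) = √(-301 - 9) = √(-310) = I*√310 ≈ 17.607*I)
√(492 - 577)*n = √(492 - 577)*(I*√310) = √(-85)*(I*√310) = (I*√85)*(I*√310) = -5*√1054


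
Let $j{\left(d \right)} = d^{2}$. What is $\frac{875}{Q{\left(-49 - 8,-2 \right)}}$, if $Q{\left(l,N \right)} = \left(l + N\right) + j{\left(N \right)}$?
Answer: $- \frac{175}{11} \approx -15.909$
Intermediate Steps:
$Q{\left(l,N \right)} = N + l + N^{2}$ ($Q{\left(l,N \right)} = \left(l + N\right) + N^{2} = \left(N + l\right) + N^{2} = N + l + N^{2}$)
$\frac{875}{Q{\left(-49 - 8,-2 \right)}} = \frac{875}{-2 - 57 + \left(-2\right)^{2}} = \frac{875}{-2 - 57 + 4} = \frac{875}{-55} = 875 \left(- \frac{1}{55}\right) = - \frac{175}{11}$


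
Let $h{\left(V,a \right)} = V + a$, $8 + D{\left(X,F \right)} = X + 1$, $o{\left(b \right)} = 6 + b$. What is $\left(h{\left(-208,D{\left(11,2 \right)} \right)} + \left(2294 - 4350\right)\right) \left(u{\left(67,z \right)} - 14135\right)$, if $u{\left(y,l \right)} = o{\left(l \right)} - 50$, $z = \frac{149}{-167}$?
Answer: $\frac{5351774920}{167} \approx 3.2047 \cdot 10^{7}$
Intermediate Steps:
$z = - \frac{149}{167}$ ($z = 149 \left(- \frac{1}{167}\right) = - \frac{149}{167} \approx -0.89222$)
$D{\left(X,F \right)} = -7 + X$ ($D{\left(X,F \right)} = -8 + \left(X + 1\right) = -8 + \left(1 + X\right) = -7 + X$)
$u{\left(y,l \right)} = -44 + l$ ($u{\left(y,l \right)} = \left(6 + l\right) - 50 = -44 + l$)
$\left(h{\left(-208,D{\left(11,2 \right)} \right)} + \left(2294 - 4350\right)\right) \left(u{\left(67,z \right)} - 14135\right) = \left(\left(-208 + \left(-7 + 11\right)\right) + \left(2294 - 4350\right)\right) \left(\left(-44 - \frac{149}{167}\right) - 14135\right) = \left(\left(-208 + 4\right) + \left(2294 - 4350\right)\right) \left(- \frac{7497}{167} - 14135\right) = \left(-204 - 2056\right) \left(- \frac{2368042}{167}\right) = \left(-2260\right) \left(- \frac{2368042}{167}\right) = \frac{5351774920}{167}$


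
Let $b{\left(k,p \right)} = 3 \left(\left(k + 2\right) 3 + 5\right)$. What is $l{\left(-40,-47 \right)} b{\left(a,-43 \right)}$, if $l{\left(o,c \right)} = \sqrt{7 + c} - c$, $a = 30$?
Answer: $14241 + 606 i \sqrt{10} \approx 14241.0 + 1916.3 i$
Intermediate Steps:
$b{\left(k,p \right)} = 33 + 9 k$ ($b{\left(k,p \right)} = 3 \left(\left(2 + k\right) 3 + 5\right) = 3 \left(\left(6 + 3 k\right) + 5\right) = 3 \left(11 + 3 k\right) = 33 + 9 k$)
$l{\left(-40,-47 \right)} b{\left(a,-43 \right)} = \left(\sqrt{7 - 47} - -47\right) \left(33 + 9 \cdot 30\right) = \left(\sqrt{-40} + 47\right) \left(33 + 270\right) = \left(2 i \sqrt{10} + 47\right) 303 = \left(47 + 2 i \sqrt{10}\right) 303 = 14241 + 606 i \sqrt{10}$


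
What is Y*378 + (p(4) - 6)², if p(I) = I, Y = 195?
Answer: 73714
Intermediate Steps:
Y*378 + (p(4) - 6)² = 195*378 + (4 - 6)² = 73710 + (-2)² = 73710 + 4 = 73714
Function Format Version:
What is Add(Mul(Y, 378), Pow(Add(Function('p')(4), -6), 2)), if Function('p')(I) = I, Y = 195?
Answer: 73714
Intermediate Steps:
Add(Mul(Y, 378), Pow(Add(Function('p')(4), -6), 2)) = Add(Mul(195, 378), Pow(Add(4, -6), 2)) = Add(73710, Pow(-2, 2)) = Add(73710, 4) = 73714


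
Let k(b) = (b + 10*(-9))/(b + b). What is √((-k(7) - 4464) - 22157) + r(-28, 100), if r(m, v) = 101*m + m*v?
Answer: -5628 + I*√5216554/14 ≈ -5628.0 + 163.14*I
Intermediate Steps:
k(b) = (-90 + b)/(2*b) (k(b) = (b - 90)/((2*b)) = (-90 + b)*(1/(2*b)) = (-90 + b)/(2*b))
√((-k(7) - 4464) - 22157) + r(-28, 100) = √((-(-90 + 7)/(2*7) - 4464) - 22157) - 28*(101 + 100) = √((-(-83)/(2*7) - 4464) - 22157) - 28*201 = √((-1*(-83/14) - 4464) - 22157) - 5628 = √((83/14 - 4464) - 22157) - 5628 = √(-62413/14 - 22157) - 5628 = √(-372611/14) - 5628 = I*√5216554/14 - 5628 = -5628 + I*√5216554/14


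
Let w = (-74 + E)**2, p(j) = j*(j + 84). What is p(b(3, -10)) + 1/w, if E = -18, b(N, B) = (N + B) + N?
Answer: -2708479/8464 ≈ -320.00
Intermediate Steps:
b(N, B) = B + 2*N (b(N, B) = (B + N) + N = B + 2*N)
p(j) = j*(84 + j)
w = 8464 (w = (-74 - 18)**2 = (-92)**2 = 8464)
p(b(3, -10)) + 1/w = (-10 + 2*3)*(84 + (-10 + 2*3)) + 1/8464 = (-10 + 6)*(84 + (-10 + 6)) + 1/8464 = -4*(84 - 4) + 1/8464 = -4*80 + 1/8464 = -320 + 1/8464 = -2708479/8464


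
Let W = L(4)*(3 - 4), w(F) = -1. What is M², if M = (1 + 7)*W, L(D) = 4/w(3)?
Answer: 1024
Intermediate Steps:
L(D) = -4 (L(D) = 4/(-1) = 4*(-1) = -4)
W = 4 (W = -4*(3 - 4) = -4*(-1) = 4)
M = 32 (M = (1 + 7)*4 = 8*4 = 32)
M² = 32² = 1024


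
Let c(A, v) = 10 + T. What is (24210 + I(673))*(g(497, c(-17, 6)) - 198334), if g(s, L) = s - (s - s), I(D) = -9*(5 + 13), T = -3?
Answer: -4757584176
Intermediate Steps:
c(A, v) = 7 (c(A, v) = 10 - 3 = 7)
I(D) = -162 (I(D) = -9*18 = -162)
g(s, L) = s (g(s, L) = s - 1*0 = s + 0 = s)
(24210 + I(673))*(g(497, c(-17, 6)) - 198334) = (24210 - 162)*(497 - 198334) = 24048*(-197837) = -4757584176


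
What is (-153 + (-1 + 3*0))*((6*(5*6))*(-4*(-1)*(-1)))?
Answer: 110880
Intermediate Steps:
(-153 + (-1 + 3*0))*((6*(5*6))*(-4*(-1)*(-1))) = (-153 + (-1 + 0))*((6*30)*(4*(-1))) = (-153 - 1)*(180*(-4)) = -154*(-720) = 110880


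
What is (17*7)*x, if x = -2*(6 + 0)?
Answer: -1428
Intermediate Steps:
x = -12 (x = -2*6 = -12)
(17*7)*x = (17*7)*(-12) = 119*(-12) = -1428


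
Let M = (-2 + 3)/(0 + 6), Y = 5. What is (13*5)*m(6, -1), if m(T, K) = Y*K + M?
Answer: -1885/6 ≈ -314.17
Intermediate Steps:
M = ⅙ (M = 1/6 = 1*(⅙) = ⅙ ≈ 0.16667)
m(T, K) = ⅙ + 5*K (m(T, K) = 5*K + ⅙ = ⅙ + 5*K)
(13*5)*m(6, -1) = (13*5)*(⅙ + 5*(-1)) = 65*(⅙ - 5) = 65*(-29/6) = -1885/6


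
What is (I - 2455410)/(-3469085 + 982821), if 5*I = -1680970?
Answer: 697901/621566 ≈ 1.1228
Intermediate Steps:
I = -336194 (I = (⅕)*(-1680970) = -336194)
(I - 2455410)/(-3469085 + 982821) = (-336194 - 2455410)/(-3469085 + 982821) = -2791604/(-2486264) = -2791604*(-1/2486264) = 697901/621566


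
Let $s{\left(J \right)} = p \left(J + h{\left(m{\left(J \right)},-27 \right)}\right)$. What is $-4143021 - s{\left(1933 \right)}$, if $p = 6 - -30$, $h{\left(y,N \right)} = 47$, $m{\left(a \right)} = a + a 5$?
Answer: $-4214301$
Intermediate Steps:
$m{\left(a \right)} = 6 a$ ($m{\left(a \right)} = a + 5 a = 6 a$)
$p = 36$ ($p = 6 + 30 = 36$)
$s{\left(J \right)} = 1692 + 36 J$ ($s{\left(J \right)} = 36 \left(J + 47\right) = 36 \left(47 + J\right) = 1692 + 36 J$)
$-4143021 - s{\left(1933 \right)} = -4143021 - \left(1692 + 36 \cdot 1933\right) = -4143021 - \left(1692 + 69588\right) = -4143021 - 71280 = -4214301$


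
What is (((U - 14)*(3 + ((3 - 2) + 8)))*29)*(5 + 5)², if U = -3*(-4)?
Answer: -69600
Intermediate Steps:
U = 12
(((U - 14)*(3 + ((3 - 2) + 8)))*29)*(5 + 5)² = (((12 - 14)*(3 + ((3 - 2) + 8)))*29)*(5 + 5)² = (-2*(3 + (1 + 8))*29)*10² = (-2*(3 + 9)*29)*100 = (-2*12*29)*100 = -24*29*100 = -696*100 = -69600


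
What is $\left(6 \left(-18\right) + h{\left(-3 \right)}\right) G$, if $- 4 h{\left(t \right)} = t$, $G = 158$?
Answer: $- \frac{33891}{2} \approx -16946.0$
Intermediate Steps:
$h{\left(t \right)} = - \frac{t}{4}$
$\left(6 \left(-18\right) + h{\left(-3 \right)}\right) G = \left(6 \left(-18\right) - - \frac{3}{4}\right) 158 = \left(-108 + \frac{3}{4}\right) 158 = \left(- \frac{429}{4}\right) 158 = - \frac{33891}{2}$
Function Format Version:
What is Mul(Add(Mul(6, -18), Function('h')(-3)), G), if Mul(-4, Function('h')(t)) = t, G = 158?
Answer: Rational(-33891, 2) ≈ -16946.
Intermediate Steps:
Function('h')(t) = Mul(Rational(-1, 4), t)
Mul(Add(Mul(6, -18), Function('h')(-3)), G) = Mul(Add(Mul(6, -18), Mul(Rational(-1, 4), -3)), 158) = Mul(Add(-108, Rational(3, 4)), 158) = Mul(Rational(-429, 4), 158) = Rational(-33891, 2)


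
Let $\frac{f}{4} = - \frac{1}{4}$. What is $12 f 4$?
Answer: $-48$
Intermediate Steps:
$f = -1$ ($f = 4 \left(- \frac{1}{4}\right) = -1$)
$12 f 4 = 12 \left(-1\right) 4 = \left(-12\right) 4 = -48$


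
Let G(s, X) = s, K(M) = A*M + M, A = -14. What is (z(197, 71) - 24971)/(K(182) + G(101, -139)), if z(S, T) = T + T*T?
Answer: 19859/2265 ≈ 8.7678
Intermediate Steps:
K(M) = -13*M (K(M) = -14*M + M = -13*M)
z(S, T) = T + T²
(z(197, 71) - 24971)/(K(182) + G(101, -139)) = (71*(1 + 71) - 24971)/(-13*182 + 101) = (71*72 - 24971)/(-2366 + 101) = (5112 - 24971)/(-2265) = -19859*(-1/2265) = 19859/2265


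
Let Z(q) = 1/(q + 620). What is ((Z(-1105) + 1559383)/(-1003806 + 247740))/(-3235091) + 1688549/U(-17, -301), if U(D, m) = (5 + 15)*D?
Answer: -200309532056563610123/40333588724978940 ≈ -4966.3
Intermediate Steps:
U(D, m) = 20*D
Z(q) = 1/(620 + q)
((Z(-1105) + 1559383)/(-1003806 + 247740))/(-3235091) + 1688549/U(-17, -301) = ((1/(620 - 1105) + 1559383)/(-1003806 + 247740))/(-3235091) + 1688549/((20*(-17))) = ((1/(-485) + 1559383)/(-756066))*(-1/3235091) + 1688549/(-340) = ((-1/485 + 1559383)*(-1/756066))*(-1/3235091) + 1688549*(-1/340) = ((756300754/485)*(-1/756066))*(-1/3235091) - 1688549/340 = -378150377/183346005*(-1/3235091) - 1688549/340 = 378150377/593141010661455 - 1688549/340 = -200309532056563610123/40333588724978940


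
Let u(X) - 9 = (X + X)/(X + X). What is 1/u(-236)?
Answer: 1/10 ≈ 0.10000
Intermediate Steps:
u(X) = 10 (u(X) = 9 + (X + X)/(X + X) = 9 + (2*X)/((2*X)) = 9 + (2*X)*(1/(2*X)) = 9 + 1 = 10)
1/u(-236) = 1/10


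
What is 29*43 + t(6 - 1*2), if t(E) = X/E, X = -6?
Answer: 2491/2 ≈ 1245.5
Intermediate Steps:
t(E) = -6/E
29*43 + t(6 - 1*2) = 29*43 - 6/(6 - 1*2) = 1247 - 6/(6 - 2) = 1247 - 6/4 = 1247 - 6*¼ = 1247 - 3/2 = 2491/2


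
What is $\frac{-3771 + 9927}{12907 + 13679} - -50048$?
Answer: $\frac{73921238}{1477} \approx 50048.0$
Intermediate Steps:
$\frac{-3771 + 9927}{12907 + 13679} - -50048 = \frac{6156}{26586} + 50048 = 6156 \cdot \frac{1}{26586} + 50048 = \frac{342}{1477} + 50048 = \frac{73921238}{1477}$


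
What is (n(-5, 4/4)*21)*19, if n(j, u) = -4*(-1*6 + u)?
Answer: 7980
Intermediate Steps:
n(j, u) = 24 - 4*u (n(j, u) = -4*(-6 + u) = 24 - 4*u)
(n(-5, 4/4)*21)*19 = ((24 - 16/4)*21)*19 = ((24 - 4*1)*21)*19 = ((24 - 4)*21)*19 = (20*21)*19 = 420*19 = 7980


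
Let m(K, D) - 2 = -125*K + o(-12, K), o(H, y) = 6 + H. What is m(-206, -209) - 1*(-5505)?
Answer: 31251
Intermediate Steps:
m(K, D) = -4 - 125*K (m(K, D) = 2 + (-125*K + (6 - 12)) = 2 + (-125*K - 6) = 2 + (-6 - 125*K) = -4 - 125*K)
m(-206, -209) - 1*(-5505) = (-4 - 125*(-206)) - 1*(-5505) = (-4 + 25750) + 5505 = 25746 + 5505 = 31251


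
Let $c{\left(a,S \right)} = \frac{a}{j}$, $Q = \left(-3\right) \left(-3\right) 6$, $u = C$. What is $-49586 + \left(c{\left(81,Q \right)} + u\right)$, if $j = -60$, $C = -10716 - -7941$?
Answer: $- \frac{1047247}{20} \approx -52362.0$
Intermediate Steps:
$C = -2775$ ($C = -10716 + 7941 = -2775$)
$u = -2775$
$Q = 54$ ($Q = 9 \cdot 6 = 54$)
$c{\left(a,S \right)} = - \frac{a}{60}$ ($c{\left(a,S \right)} = \frac{a}{-60} = a \left(- \frac{1}{60}\right) = - \frac{a}{60}$)
$-49586 + \left(c{\left(81,Q \right)} + u\right) = -49586 - \frac{55527}{20} = - \frac{1047247}{20}$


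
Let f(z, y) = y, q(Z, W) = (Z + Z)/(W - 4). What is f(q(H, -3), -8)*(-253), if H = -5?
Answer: 2024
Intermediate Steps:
q(Z, W) = 2*Z/(-4 + W) (q(Z, W) = (2*Z)/(-4 + W) = 2*Z/(-4 + W))
f(q(H, -3), -8)*(-253) = -8*(-253) = 2024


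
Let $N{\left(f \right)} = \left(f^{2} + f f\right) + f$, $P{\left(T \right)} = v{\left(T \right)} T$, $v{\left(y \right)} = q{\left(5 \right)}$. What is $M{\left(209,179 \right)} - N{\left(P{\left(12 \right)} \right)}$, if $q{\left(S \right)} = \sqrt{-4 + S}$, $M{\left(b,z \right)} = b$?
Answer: $-91$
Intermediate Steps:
$v{\left(y \right)} = 1$ ($v{\left(y \right)} = \sqrt{-4 + 5} = \sqrt{1} = 1$)
$P{\left(T \right)} = T$ ($P{\left(T \right)} = 1 T = T$)
$N{\left(f \right)} = f + 2 f^{2}$ ($N{\left(f \right)} = \left(f^{2} + f^{2}\right) + f = 2 f^{2} + f = f + 2 f^{2}$)
$M{\left(209,179 \right)} - N{\left(P{\left(12 \right)} \right)} = 209 - 12 \left(1 + 2 \cdot 12\right) = 209 - 12 \left(1 + 24\right) = 209 - 12 \cdot 25 = 209 - 300 = -91$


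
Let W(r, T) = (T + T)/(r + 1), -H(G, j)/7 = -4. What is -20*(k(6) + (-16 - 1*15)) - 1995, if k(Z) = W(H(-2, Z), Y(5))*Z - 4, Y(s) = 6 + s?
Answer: -40195/29 ≈ -1386.0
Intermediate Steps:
H(G, j) = 28 (H(G, j) = -7*(-4) = 28)
W(r, T) = 2*T/(1 + r) (W(r, T) = (2*T)/(1 + r) = 2*T/(1 + r))
k(Z) = -4 + 22*Z/29 (k(Z) = (2*(6 + 5)/(1 + 28))*Z - 4 = (2*11/29)*Z - 4 = (2*11*(1/29))*Z - 4 = 22*Z/29 - 4 = -4 + 22*Z/29)
-20*(k(6) + (-16 - 1*15)) - 1995 = -20*((-4 + (22/29)*6) + (-16 - 1*15)) - 1995 = -20*((-4 + 132/29) + (-16 - 15)) - 1995 = -20*(16/29 - 31) - 1995 = -20*(-883/29) - 1995 = 17660/29 - 1995 = -40195/29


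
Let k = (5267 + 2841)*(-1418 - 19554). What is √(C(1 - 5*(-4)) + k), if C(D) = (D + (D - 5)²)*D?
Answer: I*√170035159 ≈ 13040.0*I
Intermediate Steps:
C(D) = D*(D + (-5 + D)²) (C(D) = (D + (-5 + D)²)*D = D*(D + (-5 + D)²))
k = -170040976 (k = 8108*(-20972) = -170040976)
√(C(1 - 5*(-4)) + k) = √((1 - 5*(-4))*((1 - 5*(-4)) + (-5 + (1 - 5*(-4)))²) - 170040976) = √((1 + 20)*((1 + 20) + (-5 + (1 + 20))²) - 170040976) = √(21*(21 + (-5 + 21)²) - 170040976) = √(21*(21 + 16²) - 170040976) = √(21*(21 + 256) - 170040976) = √(21*277 - 170040976) = √(5817 - 170040976) = √(-170035159) = I*√170035159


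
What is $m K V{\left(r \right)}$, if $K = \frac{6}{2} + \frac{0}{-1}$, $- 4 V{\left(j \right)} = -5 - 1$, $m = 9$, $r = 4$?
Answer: $\frac{81}{2} \approx 40.5$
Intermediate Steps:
$V{\left(j \right)} = \frac{3}{2}$ ($V{\left(j \right)} = - \frac{-5 - 1}{4} = \left(- \frac{1}{4}\right) \left(-6\right) = \frac{3}{2}$)
$K = 3$ ($K = 6 \cdot \frac{1}{2} + 0 \left(-1\right) = 3 + 0 = 3$)
$m K V{\left(r \right)} = 9 \cdot 3 \cdot \frac{3}{2} = 27 \cdot \frac{3}{2} = \frac{81}{2}$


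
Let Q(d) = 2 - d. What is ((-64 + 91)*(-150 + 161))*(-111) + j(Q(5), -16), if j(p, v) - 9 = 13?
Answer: -32945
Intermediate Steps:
j(p, v) = 22 (j(p, v) = 9 + 13 = 22)
((-64 + 91)*(-150 + 161))*(-111) + j(Q(5), -16) = ((-64 + 91)*(-150 + 161))*(-111) + 22 = (27*11)*(-111) + 22 = 297*(-111) + 22 = -32967 + 22 = -32945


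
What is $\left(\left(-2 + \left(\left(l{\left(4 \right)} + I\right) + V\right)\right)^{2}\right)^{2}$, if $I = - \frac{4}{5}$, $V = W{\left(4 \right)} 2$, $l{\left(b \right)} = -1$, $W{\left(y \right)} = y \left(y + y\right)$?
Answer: $\frac{8208541201}{625} \approx 1.3134 \cdot 10^{7}$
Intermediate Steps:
$W{\left(y \right)} = 2 y^{2}$ ($W{\left(y \right)} = y 2 y = 2 y^{2}$)
$V = 64$ ($V = 2 \cdot 4^{2} \cdot 2 = 2 \cdot 16 \cdot 2 = 32 \cdot 2 = 64$)
$I = - \frac{4}{5}$ ($I = \left(-4\right) \frac{1}{5} = - \frac{4}{5} \approx -0.8$)
$\left(\left(-2 + \left(\left(l{\left(4 \right)} + I\right) + V\right)\right)^{2}\right)^{2} = \left(\left(-2 + \left(\left(-1 - \frac{4}{5}\right) + 64\right)\right)^{2}\right)^{2} = \left(\left(-2 + \left(- \frac{9}{5} + 64\right)\right)^{2}\right)^{2} = \left(\left(-2 + \frac{311}{5}\right)^{2}\right)^{2} = \left(\left(\frac{301}{5}\right)^{2}\right)^{2} = \left(\frac{90601}{25}\right)^{2} = \frac{8208541201}{625}$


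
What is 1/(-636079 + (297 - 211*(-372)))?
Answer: -1/557290 ≈ -1.7944e-6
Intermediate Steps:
1/(-636079 + (297 - 211*(-372))) = 1/(-636079 + (297 + 78492)) = 1/(-636079 + 78789) = 1/(-557290) = -1/557290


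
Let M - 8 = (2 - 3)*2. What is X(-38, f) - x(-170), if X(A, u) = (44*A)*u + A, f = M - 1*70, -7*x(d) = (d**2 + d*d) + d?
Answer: 806420/7 ≈ 1.1520e+5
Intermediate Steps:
M = 6 (M = 8 + (2 - 3)*2 = 8 - 1*2 = 8 - 2 = 6)
x(d) = -2*d**2/7 - d/7 (x(d) = -((d**2 + d*d) + d)/7 = -((d**2 + d**2) + d)/7 = -(2*d**2 + d)/7 = -(d + 2*d**2)/7 = -2*d**2/7 - d/7)
f = -64 (f = 6 - 1*70 = 6 - 70 = -64)
X(A, u) = A + 44*A*u (X(A, u) = 44*A*u + A = A + 44*A*u)
X(-38, f) - x(-170) = -38*(1 + 44*(-64)) - (-1)*(-170)*(1 + 2*(-170))/7 = -38*(1 - 2816) - (-1)*(-170)*(1 - 340)/7 = -38*(-2815) - (-1)*(-170)*(-339)/7 = 106970 - 1*(-57630/7) = 106970 + 57630/7 = 806420/7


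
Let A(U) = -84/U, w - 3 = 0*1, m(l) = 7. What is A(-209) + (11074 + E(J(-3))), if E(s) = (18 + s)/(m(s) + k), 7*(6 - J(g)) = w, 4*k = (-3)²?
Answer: 599606390/54131 ≈ 11077.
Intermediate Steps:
k = 9/4 (k = (¼)*(-3)² = (¼)*9 = 9/4 ≈ 2.2500)
w = 3 (w = 3 + 0*1 = 3 + 0 = 3)
J(g) = 39/7 (J(g) = 6 - ⅐*3 = 6 - 3/7 = 39/7)
E(s) = 72/37 + 4*s/37 (E(s) = (18 + s)/(7 + 9/4) = (18 + s)/(37/4) = (18 + s)*(4/37) = 72/37 + 4*s/37)
A(-209) + (11074 + E(J(-3))) = -84/(-209) + (11074 + (72/37 + (4/37)*(39/7))) = -84*(-1/209) + (11074 + (72/37 + 156/259)) = 84/209 + (11074 + 660/259) = 84/209 + 2868826/259 = 599606390/54131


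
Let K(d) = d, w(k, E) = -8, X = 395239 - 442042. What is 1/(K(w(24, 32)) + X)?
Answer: -1/46811 ≈ -2.1363e-5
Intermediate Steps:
X = -46803
1/(K(w(24, 32)) + X) = 1/(-8 - 46803) = 1/(-46811) = -1/46811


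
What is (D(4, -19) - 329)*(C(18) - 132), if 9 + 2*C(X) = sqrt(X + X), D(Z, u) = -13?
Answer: 45657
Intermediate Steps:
C(X) = -9/2 + sqrt(2)*sqrt(X)/2 (C(X) = -9/2 + sqrt(X + X)/2 = -9/2 + sqrt(2*X)/2 = -9/2 + (sqrt(2)*sqrt(X))/2 = -9/2 + sqrt(2)*sqrt(X)/2)
(D(4, -19) - 329)*(C(18) - 132) = (-13 - 329)*((-9/2 + sqrt(2)*sqrt(18)/2) - 132) = -342*((-9/2 + sqrt(2)*(3*sqrt(2))/2) - 132) = -342*((-9/2 + 3) - 132) = -342*(-3/2 - 132) = -342*(-267/2) = 45657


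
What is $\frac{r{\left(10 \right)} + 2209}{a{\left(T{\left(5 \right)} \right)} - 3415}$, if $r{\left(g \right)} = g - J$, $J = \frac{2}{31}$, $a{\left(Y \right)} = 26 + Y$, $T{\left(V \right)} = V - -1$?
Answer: $- \frac{68787}{104873} \approx -0.65591$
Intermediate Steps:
$T{\left(V \right)} = 1 + V$ ($T{\left(V \right)} = V + 1 = 1 + V$)
$J = \frac{2}{31}$ ($J = 2 \cdot \frac{1}{31} = \frac{2}{31} \approx 0.064516$)
$r{\left(g \right)} = - \frac{2}{31} + g$ ($r{\left(g \right)} = g - \frac{2}{31} = - \frac{2}{31} + g$)
$\frac{r{\left(10 \right)} + 2209}{a{\left(T{\left(5 \right)} \right)} - 3415} = \frac{\left(- \frac{2}{31} + 10\right) + 2209}{\left(26 + \left(1 + 5\right)\right) - 3415} = \frac{\frac{308}{31} + 2209}{\left(26 + 6\right) - 3415} = \frac{68787}{31 \left(32 - 3415\right)} = \frac{68787}{31 \left(-3383\right)} = \frac{68787}{31} \left(- \frac{1}{3383}\right) = - \frac{68787}{104873}$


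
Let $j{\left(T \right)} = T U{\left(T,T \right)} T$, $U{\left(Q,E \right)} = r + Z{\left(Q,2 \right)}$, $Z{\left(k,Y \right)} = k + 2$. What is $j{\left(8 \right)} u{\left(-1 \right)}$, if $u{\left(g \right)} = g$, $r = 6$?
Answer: $-1024$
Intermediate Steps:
$Z{\left(k,Y \right)} = 2 + k$
$U{\left(Q,E \right)} = 8 + Q$ ($U{\left(Q,E \right)} = 6 + \left(2 + Q\right) = 8 + Q$)
$j{\left(T \right)} = T^{2} \left(8 + T\right)$ ($j{\left(T \right)} = T \left(8 + T\right) T = T^{2} \left(8 + T\right)$)
$j{\left(8 \right)} u{\left(-1 \right)} = 8^{2} \left(8 + 8\right) \left(-1\right) = 64 \cdot 16 \left(-1\right) = 1024 \left(-1\right) = -1024$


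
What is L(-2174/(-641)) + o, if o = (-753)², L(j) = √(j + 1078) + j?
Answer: 363454943/641 + 2*√111080813/641 ≈ 5.6705e+5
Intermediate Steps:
L(j) = j + √(1078 + j) (L(j) = √(1078 + j) + j = j + √(1078 + j))
o = 567009
L(-2174/(-641)) + o = (-2174/(-641) + √(1078 - 2174/(-641))) + 567009 = (-2174*(-1/641) + √(1078 - 2174*(-1/641))) + 567009 = (2174/641 + √(1078 + 2174/641)) + 567009 = (2174/641 + √(693172/641)) + 567009 = (2174/641 + 2*√111080813/641) + 567009 = 363454943/641 + 2*√111080813/641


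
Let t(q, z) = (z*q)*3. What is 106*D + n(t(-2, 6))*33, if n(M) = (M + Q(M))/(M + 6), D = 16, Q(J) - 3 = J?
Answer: 17719/10 ≈ 1771.9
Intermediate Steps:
Q(J) = 3 + J
t(q, z) = 3*q*z (t(q, z) = (q*z)*3 = 3*q*z)
n(M) = (3 + 2*M)/(6 + M) (n(M) = (M + (3 + M))/(M + 6) = (3 + 2*M)/(6 + M))
106*D + n(t(-2, 6))*33 = 106*16 + ((3 + 2*(3*(-2)*6))/(6 + 3*(-2)*6))*33 = 1696 + ((3 + 2*(-36))/(6 - 36))*33 = 1696 + ((3 - 72)/(-30))*33 = 1696 - 1/30*(-69)*33 = 1696 + (23/10)*33 = 1696 + 759/10 = 17719/10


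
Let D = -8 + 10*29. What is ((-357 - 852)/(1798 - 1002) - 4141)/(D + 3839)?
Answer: -3297445/3280316 ≈ -1.0052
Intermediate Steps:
D = 282 (D = -8 + 290 = 282)
((-357 - 852)/(1798 - 1002) - 4141)/(D + 3839) = ((-357 - 852)/(1798 - 1002) - 4141)/(282 + 3839) = (-1209/796 - 4141)/4121 = (-1209*1/796 - 4141)*(1/4121) = (-1209/796 - 4141)*(1/4121) = -3297445/796*1/4121 = -3297445/3280316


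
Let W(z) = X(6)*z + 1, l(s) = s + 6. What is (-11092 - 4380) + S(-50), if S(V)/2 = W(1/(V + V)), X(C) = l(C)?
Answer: -386756/25 ≈ -15470.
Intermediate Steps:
l(s) = 6 + s
X(C) = 6 + C
W(z) = 1 + 12*z (W(z) = (6 + 6)*z + 1 = 12*z + 1 = 1 + 12*z)
S(V) = 2 + 12/V (S(V) = 2*(1 + 12/(V + V)) = 2*(1 + 12/((2*V))) = 2*(1 + 12*(1/(2*V))) = 2*(1 + 6/V) = 2 + 12/V)
(-11092 - 4380) + S(-50) = (-11092 - 4380) + (2 + 12/(-50)) = -15472 + (2 + 12*(-1/50)) = -15472 + (2 - 6/25) = -15472 + 44/25 = -386756/25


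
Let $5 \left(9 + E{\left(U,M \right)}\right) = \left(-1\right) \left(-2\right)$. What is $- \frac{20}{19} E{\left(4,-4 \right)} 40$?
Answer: $\frac{6880}{19} \approx 362.11$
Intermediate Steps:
$E{\left(U,M \right)} = - \frac{43}{5}$ ($E{\left(U,M \right)} = -9 + \frac{\left(-1\right) \left(-2\right)}{5} = -9 + \frac{1}{5} \cdot 2 = -9 + \frac{2}{5} = - \frac{43}{5}$)
$- \frac{20}{19} E{\left(4,-4 \right)} 40 = - \frac{20}{19} \left(- \frac{43}{5}\right) 40 = \left(-20\right) \frac{1}{19} \left(- \frac{43}{5}\right) 40 = \left(- \frac{20}{19}\right) \left(- \frac{43}{5}\right) 40 = \frac{172}{19} \cdot 40 = \frac{6880}{19}$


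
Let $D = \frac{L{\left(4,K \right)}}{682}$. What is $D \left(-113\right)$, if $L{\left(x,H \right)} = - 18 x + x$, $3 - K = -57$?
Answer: $\frac{3842}{341} \approx 11.267$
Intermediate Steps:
$K = 60$ ($K = 3 - -57 = 3 + 57 = 60$)
$L{\left(x,H \right)} = - 17 x$
$D = - \frac{34}{341}$ ($D = \frac{\left(-17\right) 4}{682} = \left(-68\right) \frac{1}{682} = - \frac{34}{341} \approx -0.099707$)
$D \left(-113\right) = \left(- \frac{34}{341}\right) \left(-113\right) = \frac{3842}{341}$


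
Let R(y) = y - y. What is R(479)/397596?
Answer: 0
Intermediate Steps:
R(y) = 0
R(479)/397596 = 0/397596 = 0*(1/397596) = 0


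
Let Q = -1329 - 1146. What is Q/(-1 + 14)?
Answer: -2475/13 ≈ -190.38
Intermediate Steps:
Q = -2475
Q/(-1 + 14) = -2475/(-1 + 14) = -2475/13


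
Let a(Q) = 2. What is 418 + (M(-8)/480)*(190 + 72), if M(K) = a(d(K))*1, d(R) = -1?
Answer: 50291/120 ≈ 419.09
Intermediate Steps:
M(K) = 2 (M(K) = 2*1 = 2)
418 + (M(-8)/480)*(190 + 72) = 418 + (2/480)*(190 + 72) = 418 + (2*(1/480))*262 = 418 + (1/240)*262 = 418 + 131/120 = 50291/120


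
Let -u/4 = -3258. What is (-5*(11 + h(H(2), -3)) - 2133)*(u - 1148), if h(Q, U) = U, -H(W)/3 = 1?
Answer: -25823932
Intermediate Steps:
u = 13032 (u = -4*(-3258) = 13032)
H(W) = -3 (H(W) = -3*1 = -3)
(-5*(11 + h(H(2), -3)) - 2133)*(u - 1148) = (-5*(11 - 3) - 2133)*(13032 - 1148) = (-5*8 - 2133)*11884 = (-40 - 2133)*11884 = -2173*11884 = -25823932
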